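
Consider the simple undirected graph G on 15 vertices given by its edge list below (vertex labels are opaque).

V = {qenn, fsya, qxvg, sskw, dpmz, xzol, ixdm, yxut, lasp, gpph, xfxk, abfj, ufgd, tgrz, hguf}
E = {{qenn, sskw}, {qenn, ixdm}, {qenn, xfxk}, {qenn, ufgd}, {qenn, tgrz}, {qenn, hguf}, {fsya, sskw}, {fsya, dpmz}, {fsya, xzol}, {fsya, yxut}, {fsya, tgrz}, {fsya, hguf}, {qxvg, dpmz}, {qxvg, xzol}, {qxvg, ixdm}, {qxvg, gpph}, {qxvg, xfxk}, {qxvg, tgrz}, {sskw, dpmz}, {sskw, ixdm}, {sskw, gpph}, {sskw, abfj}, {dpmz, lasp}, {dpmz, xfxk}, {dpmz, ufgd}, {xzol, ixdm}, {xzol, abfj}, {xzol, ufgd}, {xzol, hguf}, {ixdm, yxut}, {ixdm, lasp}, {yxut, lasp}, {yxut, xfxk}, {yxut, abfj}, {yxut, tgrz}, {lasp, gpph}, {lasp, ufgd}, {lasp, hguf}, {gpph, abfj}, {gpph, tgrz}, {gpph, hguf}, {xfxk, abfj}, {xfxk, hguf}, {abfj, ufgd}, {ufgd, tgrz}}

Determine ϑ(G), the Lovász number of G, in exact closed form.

N(sskw) = {qenn, fsya, dpmz, ixdm, gpph, abfj}, |N(sskw)| = 6.
N(xfxk) = {qenn, qxvg, dpmz, yxut, abfj, hguf}, |N(xfxk)| = 6.
Vertex fsya has 6 neighbors: sskw, dpmz, xzol, yxut, tgrz, hguf.
N(qxvg) = {dpmz, xzol, ixdm, gpph, xfxk, tgrz}, |N(qxvg)| = 6.
15-vertex 6-regular graph: this is K(6,2), the Kneser graph.
Distinct eigenvalues (to 4 d.p.): [6.0, 1.0, -3.0].
Lovász (edge-transitive): ϑ = −15·(-3)/((6)−(-3)) = 5.
ϑ(G) ≈ 5.00000000.

5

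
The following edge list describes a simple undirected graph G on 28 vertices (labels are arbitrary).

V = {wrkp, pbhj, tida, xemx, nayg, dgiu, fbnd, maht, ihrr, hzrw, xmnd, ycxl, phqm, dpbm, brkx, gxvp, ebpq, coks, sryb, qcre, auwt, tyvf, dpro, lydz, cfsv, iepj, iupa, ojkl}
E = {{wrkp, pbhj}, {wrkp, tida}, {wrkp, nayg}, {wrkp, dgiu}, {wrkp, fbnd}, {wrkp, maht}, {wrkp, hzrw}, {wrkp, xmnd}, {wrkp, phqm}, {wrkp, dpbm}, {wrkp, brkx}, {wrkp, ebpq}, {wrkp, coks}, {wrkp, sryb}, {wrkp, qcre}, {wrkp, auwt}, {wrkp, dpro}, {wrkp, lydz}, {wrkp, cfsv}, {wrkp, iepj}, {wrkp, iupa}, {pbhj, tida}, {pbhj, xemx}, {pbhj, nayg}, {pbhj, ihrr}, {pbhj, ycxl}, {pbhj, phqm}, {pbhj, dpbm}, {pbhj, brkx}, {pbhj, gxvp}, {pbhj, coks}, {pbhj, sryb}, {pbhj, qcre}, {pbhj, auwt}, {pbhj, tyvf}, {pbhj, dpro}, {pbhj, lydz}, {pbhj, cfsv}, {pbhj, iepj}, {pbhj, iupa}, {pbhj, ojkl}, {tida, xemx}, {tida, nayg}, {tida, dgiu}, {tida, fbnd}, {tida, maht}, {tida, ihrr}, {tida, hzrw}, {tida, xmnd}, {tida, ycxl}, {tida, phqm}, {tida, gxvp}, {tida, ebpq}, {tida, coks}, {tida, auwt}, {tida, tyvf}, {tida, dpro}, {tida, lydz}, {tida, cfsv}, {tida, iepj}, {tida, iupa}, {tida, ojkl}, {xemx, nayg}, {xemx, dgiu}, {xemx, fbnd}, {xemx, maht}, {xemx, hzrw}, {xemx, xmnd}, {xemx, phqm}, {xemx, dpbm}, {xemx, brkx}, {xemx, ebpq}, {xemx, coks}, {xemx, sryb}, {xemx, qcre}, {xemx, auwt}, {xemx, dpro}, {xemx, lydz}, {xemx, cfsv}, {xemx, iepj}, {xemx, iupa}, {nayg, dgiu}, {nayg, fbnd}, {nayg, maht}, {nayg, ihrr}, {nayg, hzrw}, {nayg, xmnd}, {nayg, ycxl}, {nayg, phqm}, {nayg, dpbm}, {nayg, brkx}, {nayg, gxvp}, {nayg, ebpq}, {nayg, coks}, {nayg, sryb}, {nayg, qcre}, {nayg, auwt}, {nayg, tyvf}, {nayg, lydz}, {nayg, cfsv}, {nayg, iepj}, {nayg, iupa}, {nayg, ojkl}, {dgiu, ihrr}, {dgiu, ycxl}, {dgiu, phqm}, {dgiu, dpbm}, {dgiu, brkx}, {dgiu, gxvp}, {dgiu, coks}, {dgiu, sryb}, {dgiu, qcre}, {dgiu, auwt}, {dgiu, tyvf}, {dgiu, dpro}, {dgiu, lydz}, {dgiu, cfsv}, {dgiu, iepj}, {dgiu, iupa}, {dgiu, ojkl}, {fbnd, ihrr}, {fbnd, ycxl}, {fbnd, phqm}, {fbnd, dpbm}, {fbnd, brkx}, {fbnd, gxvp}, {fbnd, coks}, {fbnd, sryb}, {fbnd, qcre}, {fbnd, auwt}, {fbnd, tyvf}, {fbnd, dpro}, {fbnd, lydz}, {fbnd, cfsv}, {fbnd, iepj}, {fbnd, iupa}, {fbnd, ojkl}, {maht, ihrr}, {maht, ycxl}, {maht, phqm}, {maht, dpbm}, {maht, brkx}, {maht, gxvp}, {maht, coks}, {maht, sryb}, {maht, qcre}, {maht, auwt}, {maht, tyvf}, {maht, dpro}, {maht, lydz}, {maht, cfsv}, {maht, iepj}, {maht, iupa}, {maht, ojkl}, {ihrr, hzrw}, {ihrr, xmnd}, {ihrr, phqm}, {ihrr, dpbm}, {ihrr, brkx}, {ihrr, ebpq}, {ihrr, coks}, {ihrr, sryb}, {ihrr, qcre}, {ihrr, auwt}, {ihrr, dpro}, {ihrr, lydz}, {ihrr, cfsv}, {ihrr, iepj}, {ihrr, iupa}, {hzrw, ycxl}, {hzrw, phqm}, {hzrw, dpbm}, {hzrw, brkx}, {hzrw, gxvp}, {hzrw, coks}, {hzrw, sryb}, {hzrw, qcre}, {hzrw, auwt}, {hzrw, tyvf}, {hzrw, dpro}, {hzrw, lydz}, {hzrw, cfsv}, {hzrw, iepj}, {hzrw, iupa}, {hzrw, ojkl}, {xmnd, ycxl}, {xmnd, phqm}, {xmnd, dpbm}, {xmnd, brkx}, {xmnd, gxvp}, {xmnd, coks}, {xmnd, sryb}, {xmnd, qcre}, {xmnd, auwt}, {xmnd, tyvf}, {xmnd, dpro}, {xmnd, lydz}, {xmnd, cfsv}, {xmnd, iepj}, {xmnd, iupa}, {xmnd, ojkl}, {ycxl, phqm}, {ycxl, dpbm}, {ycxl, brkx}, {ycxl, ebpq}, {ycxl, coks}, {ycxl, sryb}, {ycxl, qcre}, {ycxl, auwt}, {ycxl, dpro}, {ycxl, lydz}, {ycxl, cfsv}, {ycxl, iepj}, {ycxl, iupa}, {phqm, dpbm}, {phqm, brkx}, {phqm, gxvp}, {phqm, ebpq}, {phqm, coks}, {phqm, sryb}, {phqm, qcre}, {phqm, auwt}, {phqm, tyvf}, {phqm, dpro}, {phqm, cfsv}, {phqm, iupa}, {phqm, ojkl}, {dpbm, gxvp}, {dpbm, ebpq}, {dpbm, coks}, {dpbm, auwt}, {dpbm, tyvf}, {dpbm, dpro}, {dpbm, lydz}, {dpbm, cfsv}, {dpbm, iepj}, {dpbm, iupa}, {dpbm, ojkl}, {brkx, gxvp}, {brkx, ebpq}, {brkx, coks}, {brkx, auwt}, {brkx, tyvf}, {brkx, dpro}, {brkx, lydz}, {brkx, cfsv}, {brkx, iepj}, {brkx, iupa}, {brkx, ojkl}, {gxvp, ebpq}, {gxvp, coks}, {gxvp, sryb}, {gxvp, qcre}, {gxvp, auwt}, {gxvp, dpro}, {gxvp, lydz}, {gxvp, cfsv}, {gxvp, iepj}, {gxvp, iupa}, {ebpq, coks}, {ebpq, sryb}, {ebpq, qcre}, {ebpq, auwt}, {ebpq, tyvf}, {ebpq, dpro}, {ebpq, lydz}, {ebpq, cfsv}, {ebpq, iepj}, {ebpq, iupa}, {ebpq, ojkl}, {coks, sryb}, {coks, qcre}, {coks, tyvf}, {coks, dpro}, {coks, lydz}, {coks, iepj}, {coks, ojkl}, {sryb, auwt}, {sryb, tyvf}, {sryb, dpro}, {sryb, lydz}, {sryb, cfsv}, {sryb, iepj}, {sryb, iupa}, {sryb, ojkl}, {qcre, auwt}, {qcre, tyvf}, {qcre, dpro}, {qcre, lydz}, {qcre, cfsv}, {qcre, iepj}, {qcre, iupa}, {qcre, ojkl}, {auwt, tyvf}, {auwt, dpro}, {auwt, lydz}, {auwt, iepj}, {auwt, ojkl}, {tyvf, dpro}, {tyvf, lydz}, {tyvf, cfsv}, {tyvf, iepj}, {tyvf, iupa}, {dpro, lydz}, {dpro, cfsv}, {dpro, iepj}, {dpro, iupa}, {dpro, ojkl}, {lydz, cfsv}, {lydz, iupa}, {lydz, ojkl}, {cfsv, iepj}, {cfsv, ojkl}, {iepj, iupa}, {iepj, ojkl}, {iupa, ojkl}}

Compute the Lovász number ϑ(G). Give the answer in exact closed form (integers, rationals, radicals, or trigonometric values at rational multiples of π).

7

Vertex gxvp has 21 neighbors: pbhj, tida, nayg, dgiu, fbnd, maht, hzrw, xmnd, phqm, dpbm, brkx, ebpq, coks, sryb, qcre, auwt, dpro, lydz, cfsv, iepj, iupa.
N(lydz) = {wrkp, pbhj, tida, xemx, nayg, dgiu, fbnd, maht, ihrr, hzrw, xmnd, ycxl, dpbm, brkx, gxvp, ebpq, coks, sryb, qcre, auwt, tyvf, dpro, cfsv, iupa, ojkl}, |N(lydz)| = 25.
Vertex phqm has 25 neighbors: wrkp, pbhj, tida, xemx, nayg, dgiu, fbnd, maht, ihrr, hzrw, xmnd, ycxl, dpbm, brkx, gxvp, ebpq, coks, sryb, qcre, auwt, tyvf, dpro, cfsv, iupa, ojkl.
deg(ebpq) = 21; N(ebpq) = {wrkp, tida, xemx, nayg, ihrr, ycxl, phqm, dpbm, brkx, gxvp, coks, sryb, qcre, auwt, tyvf, dpro, lydz, cfsv, iepj, iupa, ojkl}.
Complete multipartite on [7, 7, 5, 4, 3, 2]: sandwich collapses at ϑ=7.
= 7.00000… (decimal).
Check 7 ≤ 7 ≤ 7: collapsed.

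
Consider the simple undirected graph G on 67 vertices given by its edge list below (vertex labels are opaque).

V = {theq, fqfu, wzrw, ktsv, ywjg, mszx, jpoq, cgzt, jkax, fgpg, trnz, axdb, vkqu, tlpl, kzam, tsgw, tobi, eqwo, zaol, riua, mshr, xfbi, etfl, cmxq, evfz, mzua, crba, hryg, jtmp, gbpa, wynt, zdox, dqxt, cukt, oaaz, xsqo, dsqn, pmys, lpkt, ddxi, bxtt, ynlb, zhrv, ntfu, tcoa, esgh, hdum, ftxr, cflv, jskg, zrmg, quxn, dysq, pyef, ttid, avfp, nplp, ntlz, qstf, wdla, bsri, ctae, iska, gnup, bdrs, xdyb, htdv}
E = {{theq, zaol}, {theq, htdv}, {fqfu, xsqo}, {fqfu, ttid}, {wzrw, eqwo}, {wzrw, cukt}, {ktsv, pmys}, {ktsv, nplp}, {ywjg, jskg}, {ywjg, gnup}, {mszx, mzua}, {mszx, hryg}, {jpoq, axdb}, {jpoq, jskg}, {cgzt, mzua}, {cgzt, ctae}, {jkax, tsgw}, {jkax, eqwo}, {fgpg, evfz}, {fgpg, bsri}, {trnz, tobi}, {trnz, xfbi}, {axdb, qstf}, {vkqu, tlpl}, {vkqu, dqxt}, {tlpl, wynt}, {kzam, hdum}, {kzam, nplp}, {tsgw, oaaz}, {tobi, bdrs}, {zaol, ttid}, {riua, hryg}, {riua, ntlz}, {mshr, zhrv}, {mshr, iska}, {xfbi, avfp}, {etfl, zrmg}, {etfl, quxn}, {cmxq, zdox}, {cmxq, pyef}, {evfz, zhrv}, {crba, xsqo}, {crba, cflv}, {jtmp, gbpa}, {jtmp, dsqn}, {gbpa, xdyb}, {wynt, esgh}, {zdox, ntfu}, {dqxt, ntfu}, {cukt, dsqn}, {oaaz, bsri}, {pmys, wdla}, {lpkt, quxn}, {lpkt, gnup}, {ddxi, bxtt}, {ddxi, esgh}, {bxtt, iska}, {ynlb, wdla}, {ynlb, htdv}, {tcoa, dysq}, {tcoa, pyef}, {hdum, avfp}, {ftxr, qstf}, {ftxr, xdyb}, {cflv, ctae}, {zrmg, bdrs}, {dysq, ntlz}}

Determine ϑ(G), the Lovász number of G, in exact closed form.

67*cos(pi/67)/(cos(pi/67) + 1)

Vertex zrmg has 2 neighbors: etfl, bdrs.
deg(zhrv) = 2; N(zhrv) = {mshr, evfz}.
Vertex ntfu has 2 neighbors: zdox, dqxt.
deg(cmxq) = 2; N(cmxq) = {zdox, pyef}.
Every vertex has degree 2 (N=67); the odd cycle C_{67}.
Distinct eigenvalues (to 4 d.p.): [2.0, 1.9912, 1.9649, 1.9214, 1.8609, 1.7841, 1.6917, 1.5843, 1.4631, 1.3289, 1.1831, 1.0269, 0.8617, 0.6889, 0.5101, 0.3268, 0.1406, -0.0469, -0.2339, -0.4189, -0.6002, -0.7762, -0.9454, -1.1063, -1.2574, -1.3975, -1.5254, -1.6398, -1.7398, -1.8245, -1.8932, -1.9453, -1.9802, -1.9978].
−67·(-2*cos(pi/67)) / ((2)−(-2*cos(pi/67))) = 67*cos(pi/67)/(cos(pi/67) + 1) = ϑ(G).
= 33.4815798… (decimal).
Sandwich: α(G)=33 ≤ ϑ(G)=67*cos(pi/67)/(cos(pi/67) + 1) ≤ χ(Ḡ)=34 (both strict).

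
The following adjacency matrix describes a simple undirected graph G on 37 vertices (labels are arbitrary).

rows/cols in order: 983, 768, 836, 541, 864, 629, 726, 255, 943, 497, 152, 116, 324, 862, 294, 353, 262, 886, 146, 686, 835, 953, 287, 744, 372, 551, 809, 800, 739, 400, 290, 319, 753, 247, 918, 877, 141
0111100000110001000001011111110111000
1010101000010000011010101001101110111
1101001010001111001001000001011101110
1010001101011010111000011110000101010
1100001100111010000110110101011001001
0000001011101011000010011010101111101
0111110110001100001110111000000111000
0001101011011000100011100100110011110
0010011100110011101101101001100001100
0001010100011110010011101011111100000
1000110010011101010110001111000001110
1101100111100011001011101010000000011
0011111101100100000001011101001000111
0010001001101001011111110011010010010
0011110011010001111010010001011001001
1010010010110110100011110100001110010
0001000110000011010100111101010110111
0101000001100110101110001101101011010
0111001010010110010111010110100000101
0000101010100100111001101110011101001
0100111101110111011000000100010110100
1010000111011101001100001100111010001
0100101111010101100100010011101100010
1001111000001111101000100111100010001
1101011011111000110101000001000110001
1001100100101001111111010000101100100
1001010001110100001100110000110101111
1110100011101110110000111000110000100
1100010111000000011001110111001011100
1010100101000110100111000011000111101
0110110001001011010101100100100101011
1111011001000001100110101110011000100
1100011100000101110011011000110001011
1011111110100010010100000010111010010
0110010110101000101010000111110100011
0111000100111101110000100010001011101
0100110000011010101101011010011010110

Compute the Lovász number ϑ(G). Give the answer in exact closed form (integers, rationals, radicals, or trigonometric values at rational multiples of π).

deg(247) = 18; N(247) = {983, 836, 541, 864, 629, 726, 255, 943, 152, 294, 886, 686, 809, 739, 400, 290, 753, 877}.
N(983) = {768, 836, 541, 864, 152, 116, 353, 953, 744, 372, 551, 809, 800, 739, 400, 319, 753, 247}, |N(983)| = 18.
Vertex 862 has 18 neighbors: 836, 726, 497, 152, 324, 353, 886, 146, 686, 835, 953, 287, 744, 809, 800, 400, 753, 877.
deg(541) = 18; N(541) = {983, 836, 726, 255, 497, 116, 324, 294, 262, 886, 146, 744, 372, 551, 809, 319, 247, 877}.
Every vertex has degree 18 (N=37); SR(37,18,8,9) — a Paley graph.
A has 3 distinct eigenvalues ≈ [18.0, 2.541381, -3.541381].
ϑ = −N·λ_min/(λ_max−λ_min) = −37·(-sqrt(37)/2 - 1/2)/(18−(-sqrt(37)/2 - 1/2)) = sqrt(37).
= 6.082762530… (decimal).

sqrt(37)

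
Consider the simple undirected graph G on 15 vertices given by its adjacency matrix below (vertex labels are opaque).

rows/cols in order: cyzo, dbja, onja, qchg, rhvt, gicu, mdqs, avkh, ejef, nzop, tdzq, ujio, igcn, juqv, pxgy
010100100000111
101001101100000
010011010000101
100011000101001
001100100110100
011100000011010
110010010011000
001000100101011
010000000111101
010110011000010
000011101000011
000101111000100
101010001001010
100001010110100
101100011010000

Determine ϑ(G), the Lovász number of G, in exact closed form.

5

N(tdzq) = {rhvt, gicu, mdqs, ejef, juqv, pxgy}, |N(tdzq)| = 6.
N(cyzo) = {dbja, qchg, mdqs, igcn, juqv, pxgy}, |N(cyzo)| = 6.
Vertex nzop has 6 neighbors: dbja, qchg, rhvt, avkh, ejef, juqv.
Vertex gicu has 6 neighbors: dbja, onja, qchg, tdzq, ujio, juqv.
G on 15 vertices is 6-regular; Kneser-type, 2-subsets of [6].
Distinct eigenvalues (to 4 d.p.): [6.0, 1.0, -3.0].
λ_max=6, λ_min=-3; ϑ = −15·λ_min/(λ_max−λ_min) = 5.
= 5.000000… (decimal).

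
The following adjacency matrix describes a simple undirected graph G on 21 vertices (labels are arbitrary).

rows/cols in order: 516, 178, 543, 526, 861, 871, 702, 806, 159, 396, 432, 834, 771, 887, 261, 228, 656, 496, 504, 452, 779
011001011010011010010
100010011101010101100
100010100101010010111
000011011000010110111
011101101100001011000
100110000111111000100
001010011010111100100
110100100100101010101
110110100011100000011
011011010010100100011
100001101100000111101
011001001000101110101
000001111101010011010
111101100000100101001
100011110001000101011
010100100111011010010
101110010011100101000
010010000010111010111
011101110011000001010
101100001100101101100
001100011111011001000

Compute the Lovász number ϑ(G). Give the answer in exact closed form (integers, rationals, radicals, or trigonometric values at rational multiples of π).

deg(261) = 10; N(261) = {516, 861, 871, 702, 806, 834, 228, 496, 452, 779}.
deg(452) = 10; N(452) = {516, 543, 526, 159, 396, 771, 261, 228, 496, 504}.
Vertex 656 has 10 neighbors: 516, 543, 526, 861, 806, 432, 834, 771, 228, 496.
deg(432) = 10; N(432) = {516, 871, 702, 159, 396, 228, 656, 496, 504, 779}.
21-vertex 10-regular graph: this is K(7,2), the Kneser graph.
A has 3 distinct eigenvalues ≈ [10.0, 1.0, -4.0].
Lovász (edge-transitive): ϑ = −21·(-4)/((10)−(-4)) = 6.
Numerically 6.000000000.

6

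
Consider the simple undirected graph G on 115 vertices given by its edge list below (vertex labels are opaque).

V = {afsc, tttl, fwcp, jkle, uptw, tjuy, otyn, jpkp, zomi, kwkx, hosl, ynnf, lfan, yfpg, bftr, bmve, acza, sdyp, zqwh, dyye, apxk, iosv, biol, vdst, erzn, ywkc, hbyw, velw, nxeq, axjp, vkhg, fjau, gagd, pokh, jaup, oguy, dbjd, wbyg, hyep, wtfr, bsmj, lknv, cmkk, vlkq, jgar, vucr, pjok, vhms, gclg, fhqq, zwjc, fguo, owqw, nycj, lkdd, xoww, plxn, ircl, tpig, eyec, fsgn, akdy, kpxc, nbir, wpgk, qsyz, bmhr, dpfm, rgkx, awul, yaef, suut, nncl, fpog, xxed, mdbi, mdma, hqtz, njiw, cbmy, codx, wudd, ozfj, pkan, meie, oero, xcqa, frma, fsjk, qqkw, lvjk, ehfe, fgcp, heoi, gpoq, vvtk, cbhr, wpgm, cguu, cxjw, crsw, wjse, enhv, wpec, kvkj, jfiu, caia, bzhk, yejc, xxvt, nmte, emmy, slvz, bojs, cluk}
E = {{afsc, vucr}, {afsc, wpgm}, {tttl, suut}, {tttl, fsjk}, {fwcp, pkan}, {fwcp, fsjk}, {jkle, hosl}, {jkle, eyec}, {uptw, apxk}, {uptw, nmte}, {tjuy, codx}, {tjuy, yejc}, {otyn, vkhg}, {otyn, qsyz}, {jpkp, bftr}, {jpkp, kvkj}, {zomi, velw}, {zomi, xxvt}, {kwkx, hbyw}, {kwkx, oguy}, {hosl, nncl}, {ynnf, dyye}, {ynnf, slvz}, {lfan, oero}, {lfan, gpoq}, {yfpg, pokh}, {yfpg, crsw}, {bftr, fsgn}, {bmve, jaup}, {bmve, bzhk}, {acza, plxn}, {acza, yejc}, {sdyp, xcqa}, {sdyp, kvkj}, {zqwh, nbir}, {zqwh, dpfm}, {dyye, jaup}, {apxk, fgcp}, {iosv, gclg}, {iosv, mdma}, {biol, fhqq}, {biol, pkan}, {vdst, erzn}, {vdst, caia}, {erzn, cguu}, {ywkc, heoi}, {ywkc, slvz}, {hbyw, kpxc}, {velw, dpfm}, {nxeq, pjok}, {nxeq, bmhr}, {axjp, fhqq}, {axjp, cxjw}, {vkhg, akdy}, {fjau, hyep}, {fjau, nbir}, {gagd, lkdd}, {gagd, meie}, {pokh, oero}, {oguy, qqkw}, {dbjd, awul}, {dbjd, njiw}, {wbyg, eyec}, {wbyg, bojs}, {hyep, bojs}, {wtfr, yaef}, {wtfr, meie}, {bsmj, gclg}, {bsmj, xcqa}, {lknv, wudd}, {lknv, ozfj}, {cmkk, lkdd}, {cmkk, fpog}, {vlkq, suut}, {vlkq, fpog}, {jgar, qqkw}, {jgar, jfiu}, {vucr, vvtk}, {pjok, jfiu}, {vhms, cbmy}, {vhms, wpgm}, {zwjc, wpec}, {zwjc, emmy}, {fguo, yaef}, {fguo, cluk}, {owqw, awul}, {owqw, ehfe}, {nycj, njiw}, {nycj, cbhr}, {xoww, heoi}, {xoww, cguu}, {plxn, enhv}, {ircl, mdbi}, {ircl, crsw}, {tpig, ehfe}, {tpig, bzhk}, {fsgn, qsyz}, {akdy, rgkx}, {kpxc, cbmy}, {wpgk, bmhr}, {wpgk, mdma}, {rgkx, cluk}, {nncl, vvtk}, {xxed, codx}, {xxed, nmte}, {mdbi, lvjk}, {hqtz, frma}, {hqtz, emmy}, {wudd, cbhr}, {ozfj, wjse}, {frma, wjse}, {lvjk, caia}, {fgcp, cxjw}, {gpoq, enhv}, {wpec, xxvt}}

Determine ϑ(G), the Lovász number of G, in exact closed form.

115*cos(pi/115)/(cos(pi/115) + 1)

Vertex hosl has 2 neighbors: jkle, nncl.
Vertex vkhg has 2 neighbors: otyn, akdy.
Vertex nbir has 2 neighbors: zqwh, fjau.
deg(lvjk) = 2; N(lvjk) = {mdbi, caia}.
Regular of degree 2 on 115 vertices: this is C_{115}, the 115-cycle.
The 58 distinct eigenvalues: [2.0, 1.997, 1.988, 1.973, 1.952, 1.926, 1.893, 1.856, 1.812, 1.763, 1.709, 1.65, 1.585, 1.516, 1.443, 1.365, 1.283, 1.198, 1.108, 1.016, 0.92, 0.822, 0.721, 0.618, 0.513, 0.407, 0.299, 0.191, 0.082, -0.027, -0.136, -0.245, -0.353, -0.46, -0.566, -0.67, -0.772, -0.871, -0.968, -1.062, -1.153, -1.241, -1.325, -1.405, -1.48, -1.551, -1.618, -1.68, -1.737, -1.788, -1.834, -1.875, -1.91, -1.94, -1.964, -1.981, -1.993, -1.999].
With N=115: ϑ(G) = 115·(-(-1)*2*cos(pi/115))/(2−(-2*cos(pi/115))) = 115*cos(pi/115)/(cos(pi/115) + 1).
≈ 57.48927 (to 5 d.p.).
57 ≤ 115*cos(pi/115)/(cos(pi/115) + 1) ≤ 58: both strict.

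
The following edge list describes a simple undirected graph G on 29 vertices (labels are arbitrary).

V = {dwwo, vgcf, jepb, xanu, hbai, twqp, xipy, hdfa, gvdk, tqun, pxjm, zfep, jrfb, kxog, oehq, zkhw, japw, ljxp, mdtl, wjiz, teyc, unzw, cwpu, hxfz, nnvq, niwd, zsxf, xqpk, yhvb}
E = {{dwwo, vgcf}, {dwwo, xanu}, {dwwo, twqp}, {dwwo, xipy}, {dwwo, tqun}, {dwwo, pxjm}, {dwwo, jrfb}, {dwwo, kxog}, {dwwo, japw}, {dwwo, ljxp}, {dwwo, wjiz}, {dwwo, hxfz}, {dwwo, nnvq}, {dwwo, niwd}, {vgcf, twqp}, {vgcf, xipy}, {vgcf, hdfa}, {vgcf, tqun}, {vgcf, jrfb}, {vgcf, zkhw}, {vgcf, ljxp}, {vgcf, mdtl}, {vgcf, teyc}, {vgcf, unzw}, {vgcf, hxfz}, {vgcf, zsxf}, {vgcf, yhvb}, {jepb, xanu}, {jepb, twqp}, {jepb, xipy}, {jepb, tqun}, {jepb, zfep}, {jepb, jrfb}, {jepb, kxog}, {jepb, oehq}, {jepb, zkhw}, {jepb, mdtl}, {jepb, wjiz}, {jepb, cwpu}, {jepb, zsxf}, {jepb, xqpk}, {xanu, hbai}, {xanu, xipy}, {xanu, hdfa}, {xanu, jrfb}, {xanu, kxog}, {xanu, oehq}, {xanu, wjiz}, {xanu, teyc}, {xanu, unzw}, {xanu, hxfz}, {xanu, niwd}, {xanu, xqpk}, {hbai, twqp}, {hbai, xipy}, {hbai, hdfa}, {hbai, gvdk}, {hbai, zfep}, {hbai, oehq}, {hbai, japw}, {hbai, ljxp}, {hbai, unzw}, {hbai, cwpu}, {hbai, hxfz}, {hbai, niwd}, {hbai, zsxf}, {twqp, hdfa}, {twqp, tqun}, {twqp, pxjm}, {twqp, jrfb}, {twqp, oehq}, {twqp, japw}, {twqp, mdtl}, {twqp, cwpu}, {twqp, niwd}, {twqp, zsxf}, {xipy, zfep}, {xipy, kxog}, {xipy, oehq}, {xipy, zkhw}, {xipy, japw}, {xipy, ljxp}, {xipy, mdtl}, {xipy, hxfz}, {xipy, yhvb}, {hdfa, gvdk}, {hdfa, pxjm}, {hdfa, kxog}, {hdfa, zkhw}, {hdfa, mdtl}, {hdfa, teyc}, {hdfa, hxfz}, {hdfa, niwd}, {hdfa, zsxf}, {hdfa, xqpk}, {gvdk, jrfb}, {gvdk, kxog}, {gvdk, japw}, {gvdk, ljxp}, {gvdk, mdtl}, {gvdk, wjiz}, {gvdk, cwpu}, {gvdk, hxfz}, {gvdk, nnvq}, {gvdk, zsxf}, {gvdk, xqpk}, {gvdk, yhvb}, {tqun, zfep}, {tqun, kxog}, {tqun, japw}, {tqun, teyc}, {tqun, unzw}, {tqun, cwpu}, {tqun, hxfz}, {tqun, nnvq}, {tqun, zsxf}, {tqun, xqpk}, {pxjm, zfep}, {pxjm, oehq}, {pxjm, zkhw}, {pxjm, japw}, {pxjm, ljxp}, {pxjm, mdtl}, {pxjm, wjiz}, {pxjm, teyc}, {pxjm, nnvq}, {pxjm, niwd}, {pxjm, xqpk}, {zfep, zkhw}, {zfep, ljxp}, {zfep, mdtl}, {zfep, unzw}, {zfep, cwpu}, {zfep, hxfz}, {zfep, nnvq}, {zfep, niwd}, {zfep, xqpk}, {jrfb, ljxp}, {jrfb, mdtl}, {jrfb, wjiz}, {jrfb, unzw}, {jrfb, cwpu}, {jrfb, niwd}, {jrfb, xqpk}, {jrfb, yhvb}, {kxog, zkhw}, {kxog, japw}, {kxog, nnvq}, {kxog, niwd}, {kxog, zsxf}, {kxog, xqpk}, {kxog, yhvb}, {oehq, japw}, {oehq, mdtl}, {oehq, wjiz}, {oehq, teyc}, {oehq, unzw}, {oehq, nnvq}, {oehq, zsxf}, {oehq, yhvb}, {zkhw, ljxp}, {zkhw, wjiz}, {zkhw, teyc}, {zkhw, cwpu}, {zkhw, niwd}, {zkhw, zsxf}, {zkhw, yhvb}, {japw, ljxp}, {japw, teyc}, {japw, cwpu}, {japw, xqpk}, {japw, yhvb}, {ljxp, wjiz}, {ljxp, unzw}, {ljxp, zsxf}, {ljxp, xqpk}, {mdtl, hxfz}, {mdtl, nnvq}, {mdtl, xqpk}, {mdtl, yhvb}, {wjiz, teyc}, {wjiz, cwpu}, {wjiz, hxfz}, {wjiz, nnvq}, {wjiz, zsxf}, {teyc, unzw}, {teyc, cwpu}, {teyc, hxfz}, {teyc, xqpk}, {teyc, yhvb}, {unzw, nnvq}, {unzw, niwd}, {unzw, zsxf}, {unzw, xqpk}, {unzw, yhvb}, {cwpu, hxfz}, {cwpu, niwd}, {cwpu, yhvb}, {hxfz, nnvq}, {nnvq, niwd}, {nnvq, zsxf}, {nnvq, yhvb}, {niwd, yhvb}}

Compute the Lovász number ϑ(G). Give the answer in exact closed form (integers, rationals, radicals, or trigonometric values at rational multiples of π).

Vertex zsxf has 14 neighbors: vgcf, jepb, hbai, twqp, hdfa, gvdk, tqun, kxog, oehq, zkhw, ljxp, wjiz, unzw, nnvq.
N(hxfz) = {dwwo, vgcf, xanu, hbai, xipy, hdfa, gvdk, tqun, zfep, mdtl, wjiz, teyc, cwpu, nnvq}, |N(hxfz)| = 14.
Vertex jepb has 14 neighbors: xanu, twqp, xipy, tqun, zfep, jrfb, kxog, oehq, zkhw, mdtl, wjiz, cwpu, zsxf, xqpk.
Vertex niwd has 14 neighbors: dwwo, xanu, hbai, twqp, hdfa, pxjm, zfep, jrfb, kxog, zkhw, unzw, cwpu, nnvq, yhvb.
Regular of degree 14 on 29 vertices: strongly regular (29,14,6,7).
spec(A) ≈ [14.0, 2.192582, -3.192582] (distinct, 6 d.p.).
Lovász (edge-transitive): ϑ = −29·(-sqrt(29)/2 - 1/2)/((14)−(-sqrt(29)/2 - 1/2)) = sqrt(29).
≈ 5.3852 (to 4 d.p.).

sqrt(29)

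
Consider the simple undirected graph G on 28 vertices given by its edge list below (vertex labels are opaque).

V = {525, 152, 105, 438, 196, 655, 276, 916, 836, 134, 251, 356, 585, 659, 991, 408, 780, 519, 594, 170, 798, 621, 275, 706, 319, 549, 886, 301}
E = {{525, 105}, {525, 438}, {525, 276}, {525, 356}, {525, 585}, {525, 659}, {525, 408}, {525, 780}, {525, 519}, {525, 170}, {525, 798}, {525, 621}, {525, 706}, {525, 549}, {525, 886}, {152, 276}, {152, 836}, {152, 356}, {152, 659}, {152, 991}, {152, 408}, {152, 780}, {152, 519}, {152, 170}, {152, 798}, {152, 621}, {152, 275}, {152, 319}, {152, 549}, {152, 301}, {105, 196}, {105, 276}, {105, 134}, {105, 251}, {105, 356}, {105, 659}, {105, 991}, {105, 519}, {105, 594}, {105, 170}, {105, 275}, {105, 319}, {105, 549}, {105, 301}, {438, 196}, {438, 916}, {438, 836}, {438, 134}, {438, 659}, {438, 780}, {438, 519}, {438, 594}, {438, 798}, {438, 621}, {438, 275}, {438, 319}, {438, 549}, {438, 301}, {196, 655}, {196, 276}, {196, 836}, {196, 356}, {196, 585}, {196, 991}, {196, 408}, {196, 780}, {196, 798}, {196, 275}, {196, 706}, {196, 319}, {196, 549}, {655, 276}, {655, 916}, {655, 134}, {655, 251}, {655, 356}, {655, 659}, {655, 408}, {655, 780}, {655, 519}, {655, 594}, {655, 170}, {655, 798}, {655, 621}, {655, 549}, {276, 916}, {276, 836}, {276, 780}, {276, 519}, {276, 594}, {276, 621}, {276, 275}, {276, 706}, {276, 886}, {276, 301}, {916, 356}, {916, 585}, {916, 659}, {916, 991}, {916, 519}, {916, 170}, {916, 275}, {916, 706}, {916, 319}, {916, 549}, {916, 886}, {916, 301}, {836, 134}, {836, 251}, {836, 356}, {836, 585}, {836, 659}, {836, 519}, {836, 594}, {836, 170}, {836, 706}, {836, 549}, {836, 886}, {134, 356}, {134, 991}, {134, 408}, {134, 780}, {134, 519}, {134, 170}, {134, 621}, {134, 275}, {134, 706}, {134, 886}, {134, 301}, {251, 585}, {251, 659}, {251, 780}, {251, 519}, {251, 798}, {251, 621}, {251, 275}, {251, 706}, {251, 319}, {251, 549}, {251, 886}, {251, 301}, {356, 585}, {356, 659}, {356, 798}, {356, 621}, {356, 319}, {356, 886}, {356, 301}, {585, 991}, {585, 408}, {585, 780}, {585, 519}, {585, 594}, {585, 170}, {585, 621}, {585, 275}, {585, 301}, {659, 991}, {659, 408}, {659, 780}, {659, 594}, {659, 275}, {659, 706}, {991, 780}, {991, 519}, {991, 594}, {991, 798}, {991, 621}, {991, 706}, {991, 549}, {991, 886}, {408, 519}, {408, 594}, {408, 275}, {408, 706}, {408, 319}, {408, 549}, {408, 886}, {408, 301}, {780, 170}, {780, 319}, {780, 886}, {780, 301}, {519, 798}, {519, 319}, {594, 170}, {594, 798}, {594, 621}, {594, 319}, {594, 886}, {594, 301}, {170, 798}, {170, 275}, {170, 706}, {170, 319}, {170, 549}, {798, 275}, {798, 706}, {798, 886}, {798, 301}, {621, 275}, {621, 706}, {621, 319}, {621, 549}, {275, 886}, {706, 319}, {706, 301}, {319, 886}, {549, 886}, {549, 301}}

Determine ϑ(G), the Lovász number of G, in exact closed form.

7

N(251) = {105, 655, 836, 585, 659, 780, 519, 798, 621, 275, 706, 319, 549, 886, 301}, |N(251)| = 15.
Vertex 408 has 15 neighbors: 525, 152, 196, 655, 134, 585, 659, 519, 594, 275, 706, 319, 549, 886, 301.
N(886) = {525, 276, 916, 836, 134, 251, 356, 991, 408, 780, 594, 798, 275, 319, 549}, |N(886)| = 15.
deg(780) = 15; N(780) = {525, 152, 438, 196, 655, 276, 134, 251, 585, 659, 991, 170, 319, 886, 301}.
Regular of degree 15 on 28 vertices: this is K(8,2), the Kneser graph.
spec(A) ≈ [15.0, 1.0, -5.0] (distinct, 3 d.p.).
Lovász: ϑ = −28(-5)/(15+-1*(-5)) = 7.
ϑ(G) ≈ 7.000000000.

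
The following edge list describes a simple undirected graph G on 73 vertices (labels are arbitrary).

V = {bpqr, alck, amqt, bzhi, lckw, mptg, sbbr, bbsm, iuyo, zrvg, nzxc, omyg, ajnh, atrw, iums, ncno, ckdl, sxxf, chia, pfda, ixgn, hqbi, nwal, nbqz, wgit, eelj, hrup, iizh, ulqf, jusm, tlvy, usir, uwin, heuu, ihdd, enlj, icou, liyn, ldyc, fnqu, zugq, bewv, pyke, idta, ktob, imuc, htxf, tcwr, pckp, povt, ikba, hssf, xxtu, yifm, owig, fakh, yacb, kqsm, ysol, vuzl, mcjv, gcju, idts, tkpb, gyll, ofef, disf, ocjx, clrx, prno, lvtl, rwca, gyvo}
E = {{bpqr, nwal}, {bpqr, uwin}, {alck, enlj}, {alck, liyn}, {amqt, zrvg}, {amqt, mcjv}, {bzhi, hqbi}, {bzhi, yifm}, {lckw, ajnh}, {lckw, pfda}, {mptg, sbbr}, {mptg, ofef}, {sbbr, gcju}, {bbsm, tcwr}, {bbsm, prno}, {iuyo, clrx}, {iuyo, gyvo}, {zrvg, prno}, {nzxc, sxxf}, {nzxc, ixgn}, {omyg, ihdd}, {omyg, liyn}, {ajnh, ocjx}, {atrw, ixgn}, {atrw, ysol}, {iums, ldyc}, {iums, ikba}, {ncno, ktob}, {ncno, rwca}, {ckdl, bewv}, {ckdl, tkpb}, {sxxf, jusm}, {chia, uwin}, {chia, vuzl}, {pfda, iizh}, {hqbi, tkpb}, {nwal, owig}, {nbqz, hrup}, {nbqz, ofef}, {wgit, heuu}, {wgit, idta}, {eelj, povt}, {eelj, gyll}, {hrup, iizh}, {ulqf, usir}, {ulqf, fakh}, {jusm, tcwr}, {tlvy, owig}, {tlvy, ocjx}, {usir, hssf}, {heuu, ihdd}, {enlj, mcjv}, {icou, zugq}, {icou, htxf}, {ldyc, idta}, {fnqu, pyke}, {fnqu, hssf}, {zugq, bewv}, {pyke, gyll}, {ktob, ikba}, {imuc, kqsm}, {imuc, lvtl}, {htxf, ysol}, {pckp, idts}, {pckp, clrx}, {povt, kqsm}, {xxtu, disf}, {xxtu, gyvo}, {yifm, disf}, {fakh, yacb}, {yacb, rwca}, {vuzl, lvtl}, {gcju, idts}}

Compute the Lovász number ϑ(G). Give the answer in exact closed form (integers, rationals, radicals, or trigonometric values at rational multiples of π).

N(liyn) = {alck, omyg}, |N(liyn)| = 2.
N(pfda) = {lckw, iizh}, |N(pfda)| = 2.
N(heuu) = {wgit, ihdd}, |N(heuu)| = 2.
Vertex tkpb has 2 neighbors: ckdl, hqbi.
G on 73 vertices is 2-regular; connected 2-regular on 73 ⇒ C_{73}.
A has 37 distinct eigenvalues ≈ [2.0, 1.9926, 1.97044, 1.9337, 1.88263, 1.81764, 1.73918, 1.64785, 1.54431, 1.42935, 1.3038, 1.1686, 1.02474, 0.8733, 0.7154, 0.55219, 0.3849, 0.21476, 0.04303, -0.12902, -0.30011, -0.46898, -0.63438, -0.79509, -0.9499, -1.09769, -1.23734, -1.36784, -1.48821, -1.59756, -1.69508, -1.78006, -1.85185, -1.90993, -1.95388, -1.98335, -1.99815].
Lovász (edge-transitive): ϑ = −73·(-2*cos(pi/73))/((2)−(-2*cos(pi/73))) = 73*cos(pi/73)/(cos(pi/73) + 1).
≈ 36.4831 (to 4 d.p.).
36 ≤ 73*cos(pi/73)/(cos(pi/73) + 1) ≤ 37: both strict.

73*cos(pi/73)/(cos(pi/73) + 1)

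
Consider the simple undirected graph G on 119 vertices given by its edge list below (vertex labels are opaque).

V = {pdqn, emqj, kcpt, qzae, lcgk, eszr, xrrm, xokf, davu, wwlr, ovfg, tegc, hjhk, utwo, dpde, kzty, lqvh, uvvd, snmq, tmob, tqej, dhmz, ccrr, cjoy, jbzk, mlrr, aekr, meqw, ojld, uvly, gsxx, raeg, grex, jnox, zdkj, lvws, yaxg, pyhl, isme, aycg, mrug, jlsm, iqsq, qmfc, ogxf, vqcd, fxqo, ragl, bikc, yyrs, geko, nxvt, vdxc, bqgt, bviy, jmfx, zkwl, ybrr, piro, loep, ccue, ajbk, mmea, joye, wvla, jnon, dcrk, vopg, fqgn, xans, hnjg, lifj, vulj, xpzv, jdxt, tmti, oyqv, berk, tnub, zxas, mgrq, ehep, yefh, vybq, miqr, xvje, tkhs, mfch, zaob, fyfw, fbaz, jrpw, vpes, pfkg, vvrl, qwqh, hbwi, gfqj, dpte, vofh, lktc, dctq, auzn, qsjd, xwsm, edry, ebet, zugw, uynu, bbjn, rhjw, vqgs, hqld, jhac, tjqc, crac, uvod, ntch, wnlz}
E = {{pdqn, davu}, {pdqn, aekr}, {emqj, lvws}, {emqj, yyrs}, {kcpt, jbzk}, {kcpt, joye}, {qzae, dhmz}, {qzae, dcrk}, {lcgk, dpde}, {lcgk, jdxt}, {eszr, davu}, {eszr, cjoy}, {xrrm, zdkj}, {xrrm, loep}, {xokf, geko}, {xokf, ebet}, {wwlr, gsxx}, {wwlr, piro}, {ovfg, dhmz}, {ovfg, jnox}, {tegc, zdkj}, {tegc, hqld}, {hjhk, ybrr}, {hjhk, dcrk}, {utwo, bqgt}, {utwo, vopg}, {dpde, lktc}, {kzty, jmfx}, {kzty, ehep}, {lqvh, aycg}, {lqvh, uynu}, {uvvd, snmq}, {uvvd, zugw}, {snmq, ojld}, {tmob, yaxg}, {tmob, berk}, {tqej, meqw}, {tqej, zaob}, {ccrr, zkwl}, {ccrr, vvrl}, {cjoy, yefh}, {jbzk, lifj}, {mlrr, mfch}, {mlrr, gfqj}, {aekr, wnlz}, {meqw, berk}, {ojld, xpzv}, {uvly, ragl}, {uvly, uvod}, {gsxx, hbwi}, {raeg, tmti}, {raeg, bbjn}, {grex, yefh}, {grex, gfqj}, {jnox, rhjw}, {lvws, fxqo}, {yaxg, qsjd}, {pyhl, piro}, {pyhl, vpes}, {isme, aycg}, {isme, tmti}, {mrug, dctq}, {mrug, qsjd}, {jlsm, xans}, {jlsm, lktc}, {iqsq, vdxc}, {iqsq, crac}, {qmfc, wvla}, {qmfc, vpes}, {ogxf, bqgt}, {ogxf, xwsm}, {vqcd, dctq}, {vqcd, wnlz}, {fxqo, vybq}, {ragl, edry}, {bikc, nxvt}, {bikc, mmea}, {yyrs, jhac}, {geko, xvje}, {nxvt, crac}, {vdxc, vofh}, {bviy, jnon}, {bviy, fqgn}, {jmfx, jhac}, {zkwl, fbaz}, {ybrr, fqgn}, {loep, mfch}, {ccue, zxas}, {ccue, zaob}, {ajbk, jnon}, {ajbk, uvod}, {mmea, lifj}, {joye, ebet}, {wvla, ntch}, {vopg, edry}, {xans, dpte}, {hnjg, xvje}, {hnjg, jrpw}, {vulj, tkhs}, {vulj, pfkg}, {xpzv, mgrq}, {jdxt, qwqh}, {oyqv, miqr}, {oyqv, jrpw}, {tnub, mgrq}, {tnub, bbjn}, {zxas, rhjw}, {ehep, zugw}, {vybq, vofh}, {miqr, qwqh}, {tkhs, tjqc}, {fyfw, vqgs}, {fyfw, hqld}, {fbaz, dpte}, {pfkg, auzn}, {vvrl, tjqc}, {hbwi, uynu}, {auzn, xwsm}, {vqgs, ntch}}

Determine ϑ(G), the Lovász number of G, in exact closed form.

119*cos(pi/119)/(cos(pi/119) + 1)

Vertex ehep has 2 neighbors: kzty, zugw.
N(tmti) = {raeg, isme}, |N(tmti)| = 2.
Vertex raeg has 2 neighbors: tmti, bbjn.
deg(fxqo) = 2; N(fxqo) = {lvws, vybq}.
Every vertex has degree 2 (N=119); connected 2-regular on 119 ⇒ C_{119}.
The 60 distinct eigenvalues: [2.0, 1.99721, 1.98886, 1.97496, 1.95556, 1.93071, 1.90047, 1.86494, 1.82422, 1.7784, 1.72763, 1.67205, 1.6118, 1.54707, 1.47802, 1.40485, 1.32776, 1.24698, 1.16272, 1.07522, 0.98472, 0.89148, 0.79575, 0.6978, 0.59791, 0.49636, 0.39342, 0.28938, 0.18454, 0.07918, -0.0264, -0.1319, -0.23704, -0.34152, -0.44504, -0.54733, -0.64808, -0.74704, -0.84391, -0.93843, -1.03033, -1.11936, -1.20527, -1.28782, -1.36678, -1.44194, -1.51307, -1.57999, -1.6425, -1.70043, -1.75363, -1.80194, -1.84522, -1.88337, -1.91626, -1.94381, -1.96595, -1.9826, -1.99373, -1.9993].
With N=119: ϑ(G) = 119·(-(-1)*2*cos(pi/119))/(2−(-2*cos(pi/119))) = 119*cos(pi/119)/(cos(pi/119) + 1).
= 59.489632… (decimal).
Lovász sandwich 59 ≤ 119*cos(pi/119)/(cos(pi/119) + 1) ≤ 60: both strict.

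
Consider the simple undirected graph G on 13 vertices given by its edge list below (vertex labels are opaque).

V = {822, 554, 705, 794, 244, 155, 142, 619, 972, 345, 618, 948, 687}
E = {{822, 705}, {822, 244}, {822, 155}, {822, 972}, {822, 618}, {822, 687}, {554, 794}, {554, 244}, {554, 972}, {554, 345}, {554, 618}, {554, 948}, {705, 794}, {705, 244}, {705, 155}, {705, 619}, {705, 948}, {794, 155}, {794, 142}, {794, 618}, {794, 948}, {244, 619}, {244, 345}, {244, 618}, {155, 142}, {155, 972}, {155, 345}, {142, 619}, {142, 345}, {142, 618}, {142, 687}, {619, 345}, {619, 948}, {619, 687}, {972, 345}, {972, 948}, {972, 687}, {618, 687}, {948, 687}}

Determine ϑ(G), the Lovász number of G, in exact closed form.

sqrt(13)

deg(705) = 6; N(705) = {822, 794, 244, 155, 619, 948}.
deg(345) = 6; N(345) = {554, 244, 155, 142, 619, 972}.
deg(142) = 6; N(142) = {794, 155, 619, 345, 618, 687}.
Vertex 972 has 6 neighbors: 822, 554, 155, 345, 948, 687.
Regular of degree 6 on 13 vertices: strongly regular (13,6,2,3).
spec(A) ≈ [6.0, 1.30278, -2.30278] (distinct, 5 d.p.).
−13·(-sqrt(13)/2 - 1/2) / ((6)−(-sqrt(13)/2 - 1/2)) = sqrt(13) = ϑ(G).
≈ 3.605551 (to 6 d.p.).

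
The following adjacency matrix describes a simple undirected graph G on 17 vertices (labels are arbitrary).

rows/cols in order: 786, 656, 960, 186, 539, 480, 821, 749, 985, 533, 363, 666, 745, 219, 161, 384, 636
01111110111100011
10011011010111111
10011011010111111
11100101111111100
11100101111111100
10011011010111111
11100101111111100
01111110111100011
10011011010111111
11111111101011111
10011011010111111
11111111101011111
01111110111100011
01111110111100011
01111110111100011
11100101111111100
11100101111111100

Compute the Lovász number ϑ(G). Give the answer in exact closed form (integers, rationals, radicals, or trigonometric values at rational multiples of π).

5

N(960) = {786, 186, 539, 821, 749, 533, 666, 745, 219, 161, 384, 636}, |N(960)| = 12.
Vertex 656 has 12 neighbors: 786, 186, 539, 821, 749, 533, 666, 745, 219, 161, 384, 636.
N(786) = {656, 960, 186, 539, 480, 821, 985, 533, 363, 666, 384, 636}, |N(786)| = 12.
N(749) = {656, 960, 186, 539, 480, 821, 985, 533, 363, 666, 384, 636}, |N(749)| = 12.
K_{5,5,5,2} (perfect); ϑ(G) = α(G) = max{5,5,5,2} = 5.
Numerically 5.0000000.
Check 5 ≤ 5 ≤ 5: collapsed.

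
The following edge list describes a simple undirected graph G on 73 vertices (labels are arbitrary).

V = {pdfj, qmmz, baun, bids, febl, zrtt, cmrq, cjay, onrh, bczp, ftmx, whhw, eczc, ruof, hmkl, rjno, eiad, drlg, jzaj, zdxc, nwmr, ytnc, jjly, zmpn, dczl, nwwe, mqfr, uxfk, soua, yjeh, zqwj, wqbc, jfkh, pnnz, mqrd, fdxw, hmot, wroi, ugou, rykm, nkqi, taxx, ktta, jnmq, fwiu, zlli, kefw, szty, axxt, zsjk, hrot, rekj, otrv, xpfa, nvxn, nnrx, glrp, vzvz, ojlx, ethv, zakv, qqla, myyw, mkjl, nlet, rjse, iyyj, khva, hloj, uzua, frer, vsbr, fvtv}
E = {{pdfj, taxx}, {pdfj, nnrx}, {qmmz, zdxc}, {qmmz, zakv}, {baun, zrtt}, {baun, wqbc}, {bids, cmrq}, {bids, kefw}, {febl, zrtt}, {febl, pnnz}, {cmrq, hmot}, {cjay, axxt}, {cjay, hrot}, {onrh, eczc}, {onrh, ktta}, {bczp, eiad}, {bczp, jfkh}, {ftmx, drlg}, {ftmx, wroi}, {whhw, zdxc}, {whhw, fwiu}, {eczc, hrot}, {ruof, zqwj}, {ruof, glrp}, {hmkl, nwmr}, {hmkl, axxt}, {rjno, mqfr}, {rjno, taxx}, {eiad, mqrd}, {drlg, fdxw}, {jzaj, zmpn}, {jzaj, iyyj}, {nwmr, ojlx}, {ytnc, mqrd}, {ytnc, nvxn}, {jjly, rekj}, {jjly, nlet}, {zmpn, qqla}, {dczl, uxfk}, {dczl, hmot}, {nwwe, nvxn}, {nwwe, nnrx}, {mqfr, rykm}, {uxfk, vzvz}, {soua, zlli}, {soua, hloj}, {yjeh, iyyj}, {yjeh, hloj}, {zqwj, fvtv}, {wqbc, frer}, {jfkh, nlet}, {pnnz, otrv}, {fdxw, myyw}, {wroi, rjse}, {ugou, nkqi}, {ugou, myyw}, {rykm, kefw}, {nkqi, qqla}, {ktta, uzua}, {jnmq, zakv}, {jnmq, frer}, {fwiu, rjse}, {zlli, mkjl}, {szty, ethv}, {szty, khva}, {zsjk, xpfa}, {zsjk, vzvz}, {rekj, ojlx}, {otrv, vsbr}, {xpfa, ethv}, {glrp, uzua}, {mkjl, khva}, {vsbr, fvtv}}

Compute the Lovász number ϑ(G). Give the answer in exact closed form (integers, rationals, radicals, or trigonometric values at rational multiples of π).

N(zakv) = {qmmz, jnmq}, |N(zakv)| = 2.
deg(jfkh) = 2; N(jfkh) = {bczp, nlet}.
Vertex nwmr has 2 neighbors: hmkl, ojlx.
Vertex bids has 2 neighbors: cmrq, kefw.
G on 73 vertices is 2-regular; connected 2-regular on 73 ⇒ C_{73}.
A has 37 distinct eigenvalues ≈ [2.0, 1.993, 1.97, 1.934, 1.883, 1.818, 1.739, 1.648, 1.544, 1.429, 1.304, 1.169, 1.025, 0.873, 0.715, 0.552, 0.385, 0.215, 0.043, -0.129, -0.3, -0.469, -0.634, -0.795, -0.95, -1.098, -1.237, -1.368, -1.488, -1.598, -1.695, -1.78, -1.852, -1.91, -1.954, -1.983, -1.998].
λ_max=2, λ_min=-2*cos(pi/73); ϑ = −73·λ_min/(λ_max−λ_min) = 73*cos(pi/73)/(cos(pi/73) + 1).
≈ 36.48309477 (to 8 d.p.).
Lovász sandwich 36 ≤ 73*cos(pi/73)/(cos(pi/73) + 1) ≤ 37: both strict.

73*cos(pi/73)/(cos(pi/73) + 1)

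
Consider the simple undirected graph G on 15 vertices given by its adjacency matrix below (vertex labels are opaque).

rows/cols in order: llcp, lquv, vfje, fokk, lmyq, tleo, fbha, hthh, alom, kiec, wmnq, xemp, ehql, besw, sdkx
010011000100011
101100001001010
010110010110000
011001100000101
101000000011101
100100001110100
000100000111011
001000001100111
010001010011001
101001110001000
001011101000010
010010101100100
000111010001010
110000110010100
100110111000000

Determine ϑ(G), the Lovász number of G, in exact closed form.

5

Vertex vfje has 6 neighbors: lquv, fokk, lmyq, hthh, kiec, wmnq.
N(sdkx) = {llcp, fokk, lmyq, fbha, hthh, alom}, |N(sdkx)| = 6.
N(fbha) = {fokk, kiec, wmnq, xemp, besw, sdkx}, |N(fbha)| = 6.
Vertex lquv has 6 neighbors: llcp, vfje, fokk, alom, xemp, besw.
deg(v) = 6 for all v (|V|=15); Kneser K(6,2) on C(6,2)=15 vertices.
Distinct eigenvalues (to 5 d.p.): [6.0, 1.0, -3.0].
With N=15: ϑ(G) = 15·(-1*(-3))/(6−(-3)) = 5.
= 5.00000000… (decimal).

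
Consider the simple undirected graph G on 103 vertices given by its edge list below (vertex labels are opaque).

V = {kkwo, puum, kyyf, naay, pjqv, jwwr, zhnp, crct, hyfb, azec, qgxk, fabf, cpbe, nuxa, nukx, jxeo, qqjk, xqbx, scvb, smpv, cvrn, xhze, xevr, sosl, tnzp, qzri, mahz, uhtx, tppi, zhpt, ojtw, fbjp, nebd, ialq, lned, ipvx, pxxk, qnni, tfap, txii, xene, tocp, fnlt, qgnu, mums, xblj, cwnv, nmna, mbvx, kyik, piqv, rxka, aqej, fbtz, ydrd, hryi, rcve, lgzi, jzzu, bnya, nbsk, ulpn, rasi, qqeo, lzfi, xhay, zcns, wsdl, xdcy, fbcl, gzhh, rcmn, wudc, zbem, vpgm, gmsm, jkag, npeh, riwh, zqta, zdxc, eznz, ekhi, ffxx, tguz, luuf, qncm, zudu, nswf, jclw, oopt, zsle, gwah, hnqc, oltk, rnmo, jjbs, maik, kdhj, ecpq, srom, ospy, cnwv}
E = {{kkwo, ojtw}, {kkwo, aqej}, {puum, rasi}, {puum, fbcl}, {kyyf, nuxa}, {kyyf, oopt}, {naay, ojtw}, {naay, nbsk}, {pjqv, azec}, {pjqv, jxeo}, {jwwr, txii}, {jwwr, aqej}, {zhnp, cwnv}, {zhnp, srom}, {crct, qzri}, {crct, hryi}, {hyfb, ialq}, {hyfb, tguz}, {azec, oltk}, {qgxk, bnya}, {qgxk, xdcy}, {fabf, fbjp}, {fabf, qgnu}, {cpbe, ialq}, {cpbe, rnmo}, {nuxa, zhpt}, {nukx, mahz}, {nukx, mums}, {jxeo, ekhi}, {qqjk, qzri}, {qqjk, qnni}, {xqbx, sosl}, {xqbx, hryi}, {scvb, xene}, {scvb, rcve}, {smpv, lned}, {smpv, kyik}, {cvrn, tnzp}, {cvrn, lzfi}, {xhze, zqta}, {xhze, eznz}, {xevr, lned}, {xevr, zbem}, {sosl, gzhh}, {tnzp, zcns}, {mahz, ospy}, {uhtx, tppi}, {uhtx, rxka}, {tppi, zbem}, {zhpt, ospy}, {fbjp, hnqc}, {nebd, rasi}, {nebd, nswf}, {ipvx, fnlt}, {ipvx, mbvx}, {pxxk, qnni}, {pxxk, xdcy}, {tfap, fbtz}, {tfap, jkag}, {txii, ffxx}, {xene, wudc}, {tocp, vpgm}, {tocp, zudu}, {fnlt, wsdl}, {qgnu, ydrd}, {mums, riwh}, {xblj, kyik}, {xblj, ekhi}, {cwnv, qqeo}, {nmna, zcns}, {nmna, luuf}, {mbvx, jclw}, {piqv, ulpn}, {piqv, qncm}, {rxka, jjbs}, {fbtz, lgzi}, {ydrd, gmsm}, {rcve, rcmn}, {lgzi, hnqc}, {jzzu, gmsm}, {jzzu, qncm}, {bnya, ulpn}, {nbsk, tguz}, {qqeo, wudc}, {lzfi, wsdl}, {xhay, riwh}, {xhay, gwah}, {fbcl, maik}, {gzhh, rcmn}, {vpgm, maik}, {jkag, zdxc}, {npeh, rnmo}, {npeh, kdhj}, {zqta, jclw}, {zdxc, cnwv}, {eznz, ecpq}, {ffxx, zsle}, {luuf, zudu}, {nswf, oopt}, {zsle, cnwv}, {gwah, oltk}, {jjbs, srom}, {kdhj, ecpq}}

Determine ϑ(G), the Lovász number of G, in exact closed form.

103*cos(pi/103)/(cos(pi/103) + 1)

N(ialq) = {hyfb, cpbe}, |N(ialq)| = 2.
deg(ecpq) = 2; N(ecpq) = {eznz, kdhj}.
Vertex oopt has 2 neighbors: kyyf, nswf.
N(fbcl) = {puum, maik}, |N(fbcl)| = 2.
Regular of degree 2 on 103 vertices: connected 2-regular on 103 ⇒ C_{103}.
The 52 distinct eigenvalues: [2.0, 1.996, 1.985, 1.967, 1.941, 1.908, 1.868, 1.82, 1.767, 1.706, 1.639, 1.566, 1.488, 1.403, 1.314, 1.22, 1.121, 1.018, 0.911, 0.8, 0.687, 0.571, 0.454, 0.334, 0.213, 0.091, -0.03, -0.152, -0.274, -0.394, -0.513, -0.63, -0.744, -0.856, -0.965, -1.07, -1.171, -1.267, -1.359, -1.446, -1.528, -1.604, -1.673, -1.737, -1.794, -1.845, -1.888, -1.925, -1.955, -1.977, -1.992, -1.999].
λ_max=2, λ_min=-2*cos(pi/103); ϑ = −103·λ_min/(λ_max−λ_min) = 103*cos(pi/103)/(cos(pi/103) + 1).
= 51.48802047… (decimal).
Sandwich: α(G)=51 ≤ ϑ(G)=103*cos(pi/103)/(cos(pi/103) + 1) ≤ χ(Ḡ)=52 (both strict).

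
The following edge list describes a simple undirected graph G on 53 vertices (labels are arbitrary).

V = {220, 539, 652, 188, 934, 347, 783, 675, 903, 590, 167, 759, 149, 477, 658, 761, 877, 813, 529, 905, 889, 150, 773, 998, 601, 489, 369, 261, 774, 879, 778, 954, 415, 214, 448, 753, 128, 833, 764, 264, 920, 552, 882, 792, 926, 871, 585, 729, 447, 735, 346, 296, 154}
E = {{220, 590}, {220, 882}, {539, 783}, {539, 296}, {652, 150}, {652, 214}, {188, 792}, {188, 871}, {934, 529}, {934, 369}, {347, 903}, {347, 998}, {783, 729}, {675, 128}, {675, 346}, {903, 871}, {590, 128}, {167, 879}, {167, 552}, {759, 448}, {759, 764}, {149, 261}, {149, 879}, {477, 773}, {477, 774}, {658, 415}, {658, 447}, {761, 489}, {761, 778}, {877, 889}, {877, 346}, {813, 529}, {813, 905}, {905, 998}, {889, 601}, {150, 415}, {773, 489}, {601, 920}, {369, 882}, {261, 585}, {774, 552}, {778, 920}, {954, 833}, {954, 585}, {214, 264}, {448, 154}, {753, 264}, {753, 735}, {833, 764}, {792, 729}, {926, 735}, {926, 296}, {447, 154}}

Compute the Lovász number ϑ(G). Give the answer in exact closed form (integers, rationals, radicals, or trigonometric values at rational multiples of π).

53*cos(pi/53)/(cos(pi/53) + 1)

N(415) = {658, 150}, |N(415)| = 2.
deg(477) = 2; N(477) = {773, 774}.
Vertex 264 has 2 neighbors: 214, 753.
Vertex 792 has 2 neighbors: 188, 729.
G on 53 vertices is 2-regular; this is C_{53}, the 53-cycle.
Distinct eigenvalues (to 5 d.p.): [2.0, 1.98596, 1.94405, 1.87484, 1.77931, 1.65881, 1.51502, 1.34997, 1.16596, 0.96558, 0.75166, 0.52717, 0.29529, 0.05927, -0.17759, -0.41196, -0.64054, -0.86013, -1.06765, -1.26018, -1.43501, -1.58971, -1.72209, -1.83029, -1.9128, -1.96846, -1.99649].
−53·(-2*cos(pi/53)) / ((2)−(-2*cos(pi/53))) = 53*cos(pi/53)/(cos(pi/53) + 1) = ϑ(G).
≈ 26.476709 (to 6 d.p.).
Sandwich: α(G)=26 ≤ ϑ(G)=53*cos(pi/53)/(cos(pi/53) + 1) ≤ χ(Ḡ)=27 (both strict).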